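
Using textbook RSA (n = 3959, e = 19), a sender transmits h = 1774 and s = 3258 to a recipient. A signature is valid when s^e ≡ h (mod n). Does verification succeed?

Squares mod 3959: s^1≡3258, s^2≡485, s^4≡1644, s^8≡2698, s^16≡2562
19 = 16 + 2 + 1, so s^19 ≡ 2562·485·3258 ≡ 1774 (mod 3959)
Since 1774 equals the digest 1774, verification succeeds.

passes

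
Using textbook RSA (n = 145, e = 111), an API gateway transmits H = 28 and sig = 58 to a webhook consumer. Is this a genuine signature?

forged

Squares mod 145: sig^1≡58, sig^2≡29, sig^4≡116, sig^8≡116, sig^16≡116, sig^32≡116, sig^64≡116
111 = 64 + 32 + 8 + 4 + 2 + 1, so sig^111 ≡ 116·116·116·116·29·58 ≡ 87 (mod 145)
The recovered value 87 does not match the digest 28.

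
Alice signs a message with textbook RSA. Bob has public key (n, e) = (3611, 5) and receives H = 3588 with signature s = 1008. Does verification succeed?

s^2 ≡ 1008^2 = 1016064 ≡ 1373
s^4 ≡ 1373^2 = 1885129 ≡ 187
5 = 4 + 1, so s^5 ≡ 187·1008 ≡ 724 (mod 3611)
The recovered value 724 does not match the digest 3588.

fails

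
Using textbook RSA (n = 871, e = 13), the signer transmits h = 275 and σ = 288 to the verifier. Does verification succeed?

Squares mod 871: σ^1≡288, σ^2≡199, σ^4≡406, σ^8≡217
13 = 8 + 4 + 1, so σ^13 ≡ 217·406·288 ≡ 275 (mod 871)
275 = h, so the signature checks out.

passes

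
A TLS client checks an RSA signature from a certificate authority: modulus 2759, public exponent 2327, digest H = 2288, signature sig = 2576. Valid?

sig^2 ≡ 2576^2 = 6635776 ≡ 381
sig^4 ≡ 381^2 = 145161 ≡ 1693
sig^8 ≡ 1693^2 = 2866249 ≡ 2407
sig^16 ≡ 2407^2 = 5793649 ≡ 2508
sig^32 ≡ 2508^2 = 6290064 ≡ 2303
sig^64 ≡ 2303^2 = 5303809 ≡ 1011
sig^128 ≡ 1011^2 = 1022121 ≡ 1291
sig^256 ≡ 1291^2 = 1666681 ≡ 245
sig^512 ≡ 245^2 = 60025 ≡ 2086
sig^1024 ≡ 2086^2 = 4351396 ≡ 453
sig^2048 ≡ 453^2 = 205209 ≡ 1043
2327 = 2048 + 256 + 16 + 4 + 2 + 1, so sig^2327 ≡ 1043·245·2508·1693·381·2576 ≡ 2750 (mod 2759)
2750 ≠ 2288, so verification fails.

no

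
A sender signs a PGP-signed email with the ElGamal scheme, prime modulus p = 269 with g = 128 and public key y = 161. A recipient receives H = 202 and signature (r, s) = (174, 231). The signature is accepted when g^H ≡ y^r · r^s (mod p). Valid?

Left side g^H mod p:
Squares mod 269: 128^1≡128, 128^2≡244, 128^4≡87, 128^8≡37, 128^16≡24, 128^32≡38, 128^64≡99, 128^128≡117
202 = 128 + 64 + 8 + 2, so 128^202 ≡ 117·99·37·244 ≡ 264 (mod 269)
Right side y^r · r^s mod p:
Squares mod 269: 161^1≡161, 161^2≡97, 161^4≡263, 161^8≡36, 161^16≡220, 161^32≡249, 161^64≡131, 161^128≡214
174 = 128 + 32 + 8 + 4 + 2, so 161^174 ≡ 214·249·36·263·97 ≡ 182 (mod 269)
Squares mod 269: 174^1≡174, 174^2≡148, 174^4≡115, 174^8≡44, 174^16≡53, 174^32≡119, 174^64≡173, 174^128≡70
231 = 128 + 64 + 32 + 4 + 2 + 1, so 174^231 ≡ 70·173·119·115·148·174 ≡ 135 (mod 269)
182·135 = 24570 ≡ 91 (mod 269)
264 ≠ 91, so verification fails.

no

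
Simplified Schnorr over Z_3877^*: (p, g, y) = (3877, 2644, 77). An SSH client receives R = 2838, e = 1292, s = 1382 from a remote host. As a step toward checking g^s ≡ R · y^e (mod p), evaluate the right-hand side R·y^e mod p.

1155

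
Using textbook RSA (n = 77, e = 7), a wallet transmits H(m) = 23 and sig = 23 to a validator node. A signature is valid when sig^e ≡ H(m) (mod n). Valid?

yes

sig^2 ≡ 23^2 = 529 ≡ 67
sig^4 ≡ 67^2 = 4489 ≡ 23
7 = 4 + 2 + 1, so sig^7 ≡ 23·67·23 ≡ 23 (mod 77)
Since 23 equals the digest 23, verification succeeds.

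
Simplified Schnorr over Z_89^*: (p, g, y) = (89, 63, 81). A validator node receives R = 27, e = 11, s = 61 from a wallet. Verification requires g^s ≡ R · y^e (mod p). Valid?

g^s mod p:
63^2 = 3969 ≡ 53
63^4 ≡ 53^2 = 2809 ≡ 50
63^8 ≡ 50^2 = 2500 ≡ 8
63^16 ≡ 8^2 = 64
63^32 ≡ 64^2 = 4096 ≡ 2
61 = 32 + 16 + 8 + 4 + 1, so 63^61 ≡ 2·64·8·50·63 ≡ 62 (mod 89)
R · y^e mod p:
81^2 = 6561 ≡ 64
81^4 ≡ 64^2 = 4096 ≡ 2
81^8 ≡ 2^2 = 4
11 = 8 + 2 + 1, so 81^11 ≡ 4·64·81 ≡ 88 (mod 89)
27·88 = 2376 ≡ 62 (mod 89)
62 ≡ 62 (mod 89); signature holds.

yes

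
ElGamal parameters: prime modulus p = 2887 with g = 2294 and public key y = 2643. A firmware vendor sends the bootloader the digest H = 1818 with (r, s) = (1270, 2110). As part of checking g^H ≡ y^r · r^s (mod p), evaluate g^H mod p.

2294^2 = 5262436 ≡ 2322
2294^4 ≡ 2322^2 = 5391684 ≡ 1655
2294^8 ≡ 1655^2 = 2739025 ≡ 2149
2294^16 ≡ 2149^2 = 4618201 ≡ 1888
2294^32 ≡ 1888^2 = 3564544 ≡ 1986
2294^64 ≡ 1986^2 = 3944196 ≡ 554
2294^128 ≡ 554^2 = 306916 ≡ 894
2294^256 ≡ 894^2 = 799236 ≡ 2424
2294^512 ≡ 2424^2 = 5875776 ≡ 731
2294^1024 ≡ 731^2 = 534361 ≡ 266
1818 = 1024 + 512 + 256 + 16 + 8 + 2, so 2294^1818 ≡ 266·731·2424·1888·2149·2322 ≡ 1462 (mod 2887)

1462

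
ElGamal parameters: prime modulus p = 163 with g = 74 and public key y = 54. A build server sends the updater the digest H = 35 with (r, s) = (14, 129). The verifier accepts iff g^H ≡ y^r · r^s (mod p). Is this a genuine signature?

forged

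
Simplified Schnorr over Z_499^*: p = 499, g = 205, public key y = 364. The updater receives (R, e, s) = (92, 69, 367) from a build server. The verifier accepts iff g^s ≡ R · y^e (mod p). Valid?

yes

g^s mod p:
Squares mod 499: 205^1≡205, 205^2≡109, 205^4≡404, 205^8≡43, 205^16≡352, 205^32≡152, 205^64≡150, 205^128≡45, 205^256≡29
367 = 256 + 64 + 32 + 8 + 4 + 2 + 1, so 205^367 ≡ 29·150·152·43·404·109·205 ≡ 262 (mod 499)
R · y^e mod p:
Squares mod 499: 364^1≡364, 364^2≡261, 364^4≡257, 364^8≡181, 364^16≡326, 364^32≡488, 364^64≡121
69 = 64 + 4 + 1, so 364^69 ≡ 121·257·364 ≡ 491 (mod 499)
92·491 = 45172 ≡ 262 (mod 499)
262 ≡ 262 (mod 499); signature holds.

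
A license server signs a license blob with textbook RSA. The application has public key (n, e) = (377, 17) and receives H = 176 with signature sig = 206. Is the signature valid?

Squares mod 377: sig^1≡206, sig^2≡212, sig^4≡81, sig^8≡152, sig^16≡107
17 = 16 + 1, so sig^17 ≡ 107·206 ≡ 176 (mod 377)
176 = H, so the signature checks out.

valid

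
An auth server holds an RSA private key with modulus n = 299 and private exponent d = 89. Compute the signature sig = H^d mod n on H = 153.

Squares mod 299: H^1≡153, H^2≡87, H^4≡94, H^8≡165, H^16≡16, H^32≡256, H^64≡55
89 = 64 + 16 + 8 + 1, so H^89 ≡ 55·16·165·153 ≡ 199 (mod 299)

199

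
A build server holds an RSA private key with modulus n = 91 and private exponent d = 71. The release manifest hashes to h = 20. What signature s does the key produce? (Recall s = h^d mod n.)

h^2 ≡ 20^2 = 400 ≡ 36
h^4 ≡ 36^2 = 1296 ≡ 22
h^8 ≡ 22^2 = 484 ≡ 29
h^16 ≡ 29^2 = 841 ≡ 22
h^32 ≡ 22^2 = 484 ≡ 29
h^64 ≡ 29^2 = 841 ≡ 22
71 = 64 + 4 + 2 + 1, so h^71 ≡ 22·22·36·20 ≡ 41 (mod 91)

41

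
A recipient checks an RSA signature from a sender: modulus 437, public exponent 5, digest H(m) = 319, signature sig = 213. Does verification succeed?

Squares mod 437: sig^1≡213, sig^2≡358, sig^4≡123
5 = 4 + 1, so sig^5 ≡ 123·213 ≡ 416 (mod 437)
The recovered value 416 does not match the digest 319.

fails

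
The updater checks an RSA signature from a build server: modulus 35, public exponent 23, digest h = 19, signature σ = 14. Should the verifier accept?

σ^2 ≡ 14^2 = 196 ≡ 21
σ^4 ≡ 21^2 = 441 ≡ 21
σ^8 ≡ 21^2 = 441 ≡ 21
σ^16 ≡ 21^2 = 441 ≡ 21
23 = 16 + 4 + 2 + 1, so σ^23 ≡ 21·21·21·14 ≡ 14 (mod 35)
14 ≠ 19, so verification fails.

reject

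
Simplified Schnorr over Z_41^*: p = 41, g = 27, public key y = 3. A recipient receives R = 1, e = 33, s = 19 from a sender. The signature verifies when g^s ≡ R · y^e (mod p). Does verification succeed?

g^s mod p:
27^2 = 729 ≡ 32
27^4 ≡ 32^2 = 1024 ≡ 40
27^8 ≡ 40^2 = 1600 ≡ 1
27^16 ≡ 1^2 = 1
19 = 16 + 2 + 1, so 27^19 ≡ 1·32·27 ≡ 3 (mod 41)
R · y^e mod p:
3^2 = 9
3^4 ≡ 9^2 = 81 ≡ 40
3^8 ≡ 40^2 = 1600 ≡ 1
3^16 ≡ 1^2 = 1
3^32 ≡ 1^2 = 1
33 = 32 + 1, so 3^33 ≡ 1·3 ≡ 3 (mod 41)
1·3 = 3 ≡ 3 (mod 41)
3 ≡ 3 (mod 41); signature holds.

passes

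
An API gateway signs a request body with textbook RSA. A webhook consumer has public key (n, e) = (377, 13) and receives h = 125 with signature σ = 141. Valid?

no

σ^13 mod 377 = 297
σ^13 mod 377 = 297, but h = 125.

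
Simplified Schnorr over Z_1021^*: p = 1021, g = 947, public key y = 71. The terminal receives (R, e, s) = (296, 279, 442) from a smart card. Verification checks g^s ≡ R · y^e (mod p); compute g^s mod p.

947^2 = 896809 ≡ 371
947^4 ≡ 371^2 = 137641 ≡ 827
947^8 ≡ 827^2 = 683929 ≡ 880
947^16 ≡ 880^2 = 774400 ≡ 482
947^32 ≡ 482^2 = 232324 ≡ 557
947^64 ≡ 557^2 = 310249 ≡ 886
947^128 ≡ 886^2 = 784996 ≡ 868
947^256 ≡ 868^2 = 753424 ≡ 947
442 = 256 + 128 + 32 + 16 + 8 + 2, so 947^442 ≡ 947·868·557·482·880·371 ≡ 152 (mod 1021)

152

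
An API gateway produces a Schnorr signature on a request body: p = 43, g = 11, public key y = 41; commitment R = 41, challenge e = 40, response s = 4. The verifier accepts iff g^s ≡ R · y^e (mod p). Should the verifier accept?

accept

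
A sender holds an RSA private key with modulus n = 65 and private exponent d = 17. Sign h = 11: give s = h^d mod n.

46

Squares mod 65: h^1≡11, h^2≡56, h^4≡16, h^8≡61, h^16≡16
17 = 16 + 1, so h^17 ≡ 16·11 ≡ 46 (mod 65)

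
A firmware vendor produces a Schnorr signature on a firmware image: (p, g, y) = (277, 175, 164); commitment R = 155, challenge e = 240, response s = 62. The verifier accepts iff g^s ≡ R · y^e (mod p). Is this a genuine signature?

g^s mod p:
175^2 = 30625 ≡ 155
175^4 ≡ 155^2 = 24025 ≡ 203
175^8 ≡ 203^2 = 41209 ≡ 213
175^16 ≡ 213^2 = 45369 ≡ 218
175^32 ≡ 218^2 = 47524 ≡ 157
62 = 32 + 16 + 8 + 4 + 2, so 175^62 ≡ 157·218·213·203·155 ≡ 218 (mod 277)
R · y^e mod p:
164^2 = 26896 ≡ 27
164^4 ≡ 27^2 = 729 ≡ 175
164^8 ≡ 175^2 = 30625 ≡ 155
164^16 ≡ 155^2 = 24025 ≡ 203
164^32 ≡ 203^2 = 41209 ≡ 213
164^64 ≡ 213^2 = 45369 ≡ 218
164^128 ≡ 218^2 = 47524 ≡ 157
240 = 128 + 64 + 32 + 16, so 164^240 ≡ 157·218·213·203 ≡ 30 (mod 277)
155·30 = 4650 ≡ 218 (mod 277)
218 ≡ 218 (mod 277); signature holds.

genuine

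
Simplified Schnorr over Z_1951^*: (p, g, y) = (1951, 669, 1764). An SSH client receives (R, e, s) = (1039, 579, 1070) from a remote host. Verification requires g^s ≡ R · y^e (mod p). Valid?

g^s mod p:
Squares mod 1951: 669^1≡669, 669^2≡782, 669^4≡861, 669^8≡1892, 669^16≡1530, 669^32≡1651, 669^64≡254, 669^128≡133, 669^256≡130, 669^512≡1292, 669^1024≡1159
1070 = 1024 + 32 + 8 + 4 + 2, so 669^1070 ≡ 1159·1651·1892·861·782 ≡ 1295 (mod 1951)
R · y^e mod p:
Squares mod 1951: 1764^1≡1764, 1764^2≡1802, 1764^4≡740, 1764^8≡1320, 1764^16≡157, 1764^32≡1237, 1764^64≡585, 1764^128≡800, 1764^256≡72, 1764^512≡1282
579 = 512 + 64 + 2 + 1, so 1764^579 ≡ 1282·585·1802·1764 ≡ 343 (mod 1951)
1039·343 = 356377 ≡ 1295 (mod 1951)
1295 ≡ 1295 (mod 1951); signature holds.

yes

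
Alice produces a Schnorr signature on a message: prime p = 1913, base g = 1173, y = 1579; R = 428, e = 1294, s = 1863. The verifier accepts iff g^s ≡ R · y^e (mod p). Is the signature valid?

valid

g^s mod p:
1173^2 = 1375929 ≡ 482
1173^4 ≡ 482^2 = 232324 ≡ 851
1173^8 ≡ 851^2 = 724201 ≡ 1087
1173^16 ≡ 1087^2 = 1181569 ≡ 1248
1173^32 ≡ 1248^2 = 1557504 ≡ 322
1173^64 ≡ 322^2 = 103684 ≡ 382
1173^128 ≡ 382^2 = 145924 ≡ 536
1173^256 ≡ 536^2 = 287296 ≡ 346
1173^512 ≡ 346^2 = 119716 ≡ 1110
1173^1024 ≡ 1110^2 = 1232100 ≡ 128
1863 = 1024 + 512 + 256 + 64 + 4 + 2 + 1, so 1173^1863 ≡ 128·1110·346·382·851·482·1173 ≡ 1709 (mod 1913)
R · y^e mod p:
1579^2 = 2493241 ≡ 602
1579^4 ≡ 602^2 = 362404 ≡ 847
1579^8 ≡ 847^2 = 717409 ≡ 34
1579^16 ≡ 34^2 = 1156
1579^32 ≡ 1156^2 = 1336336 ≡ 1062
1579^64 ≡ 1062^2 = 1127844 ≡ 1087
1579^128 ≡ 1087^2 = 1181569 ≡ 1248
1579^256 ≡ 1248^2 = 1557504 ≡ 322
1579^512 ≡ 322^2 = 103684 ≡ 382
1579^1024 ≡ 382^2 = 145924 ≡ 536
1294 = 1024 + 256 + 8 + 4 + 2, so 1579^1294 ≡ 536·322·34·847·602 ≡ 518 (mod 1913)
428·518 = 221704 ≡ 1709 (mod 1913)
1709 ≡ 1709 (mod 1913); signature holds.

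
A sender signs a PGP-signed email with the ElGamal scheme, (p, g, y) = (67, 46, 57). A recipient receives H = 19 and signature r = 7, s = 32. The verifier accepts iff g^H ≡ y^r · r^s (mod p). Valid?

yes

Left side g^H mod p:
46^2 = 2116 ≡ 39
46^4 ≡ 39^2 = 1521 ≡ 47
46^8 ≡ 47^2 = 2209 ≡ 65
46^16 ≡ 65^2 = 4225 ≡ 4
19 = 16 + 2 + 1, so 46^19 ≡ 4·39·46 ≡ 7 (mod 67)
Right side y^r · r^s mod p:
57^2 = 3249 ≡ 33
57^4 ≡ 33^2 = 1089 ≡ 17
7 = 4 + 2 + 1, so 57^7 ≡ 17·33·57 ≡ 18 (mod 67)
7^2 = 49
7^4 ≡ 49^2 = 2401 ≡ 56
7^8 ≡ 56^2 = 3136 ≡ 54
7^16 ≡ 54^2 = 2916 ≡ 35
7^32 ≡ 35^2 = 1225 ≡ 19
18·19 = 342 ≡ 7 (mod 67)
7 ≡ 7 (mod 67), so the signature is genuine.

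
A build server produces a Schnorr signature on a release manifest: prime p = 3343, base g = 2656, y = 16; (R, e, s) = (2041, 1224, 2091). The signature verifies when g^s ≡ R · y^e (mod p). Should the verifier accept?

reject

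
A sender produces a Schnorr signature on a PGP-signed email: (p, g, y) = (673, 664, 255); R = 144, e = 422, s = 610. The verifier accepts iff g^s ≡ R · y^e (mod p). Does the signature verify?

g^s mod p:
Squares mod 673: 664^1≡664, 664^2≡81, 664^4≡504, 664^8≡295, 664^16≡208, 664^32≡192, 664^64≡522, 664^128≡592, 664^256≡504, 664^512≡295
610 = 512 + 64 + 32 + 2, so 664^610 ≡ 295·522·192·81 ≡ 151 (mod 673)
R · y^e mod p:
Squares mod 673: 255^1≡255, 255^2≡417, 255^4≡255, 255^8≡417, 255^16≡255, 255^32≡417, 255^64≡255, 255^128≡417, 255^256≡255
422 = 256 + 128 + 32 + 4 + 2, so 255^422 ≡ 255·417·417·255·417 ≡ 417 (mod 673)
144·417 = 60048 ≡ 151 (mod 673)
151 ≡ 151 (mod 673); signature holds.

verifies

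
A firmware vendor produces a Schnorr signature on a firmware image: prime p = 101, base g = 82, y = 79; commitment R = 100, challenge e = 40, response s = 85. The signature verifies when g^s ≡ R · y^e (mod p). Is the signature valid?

g^s mod p:
Squares mod 101: 82^1≡82, 82^2≡58, 82^4≡31, 82^8≡52, 82^16≡78, 82^32≡24, 82^64≡71
85 = 64 + 16 + 4 + 1, so 82^85 ≡ 71·78·31·82 ≡ 14 (mod 101)
R · y^e mod p:
Squares mod 101: 79^1≡79, 79^2≡80, 79^4≡37, 79^8≡56, 79^16≡5, 79^32≡25
40 = 32 + 8, so 79^40 ≡ 25·56 ≡ 87 (mod 101)
100·87 = 8700 ≡ 14 (mod 101)
14 ≡ 14 (mod 101); signature holds.

valid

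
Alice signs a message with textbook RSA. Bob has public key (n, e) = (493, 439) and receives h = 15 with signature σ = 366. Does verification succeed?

σ^2 ≡ 366^2 = 133956 ≡ 353
σ^4 ≡ 353^2 = 124609 ≡ 373
σ^8 ≡ 373^2 = 139129 ≡ 103
σ^16 ≡ 103^2 = 10609 ≡ 256
σ^32 ≡ 256^2 = 65536 ≡ 460
σ^64 ≡ 460^2 = 211600 ≡ 103
σ^128 ≡ 103^2 = 10609 ≡ 256
σ^256 ≡ 256^2 = 65536 ≡ 460
439 = 256 + 128 + 32 + 16 + 4 + 2 + 1, so σ^439 ≡ 460·256·460·256·373·353·366 ≡ 478 (mod 493)
σ^439 mod 493 = 478, but h = 15.

fails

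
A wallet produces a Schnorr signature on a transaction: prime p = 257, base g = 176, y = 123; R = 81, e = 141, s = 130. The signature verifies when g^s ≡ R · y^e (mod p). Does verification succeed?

g^s mod p:
Squares mod 257: 176^1≡176, 176^2≡136, 176^4≡249, 176^8≡64, 176^16≡241, 176^32≡256, 176^64≡1, 176^128≡1
130 = 128 + 2, so 176^130 ≡ 1·136 ≡ 136 (mod 257)
R · y^e mod p:
Squares mod 257: 123^1≡123, 123^2≡223, 123^4≡128, 123^8≡193, 123^16≡241, 123^32≡256, 123^64≡1, 123^128≡1
141 = 128 + 8 + 4 + 1, so 123^141 ≡ 1·193·128·123 ≡ 81 (mod 257)
81·81 = 6561 ≡ 136 (mod 257)
136 ≡ 136 (mod 257); signature holds.

passes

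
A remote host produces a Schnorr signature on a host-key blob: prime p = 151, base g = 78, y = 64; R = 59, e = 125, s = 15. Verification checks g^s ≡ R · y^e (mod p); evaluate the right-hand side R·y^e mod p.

64^2 = 4096 ≡ 19
64^4 ≡ 19^2 = 361 ≡ 59
64^8 ≡ 59^2 = 3481 ≡ 8
64^16 ≡ 8^2 = 64
64^32 ≡ 64^2 = 4096 ≡ 19
64^64 ≡ 19^2 = 361 ≡ 59
125 = 64 + 32 + 16 + 8 + 4 + 1, so 64^125 ≡ 59·19·64·8·59·64 ≡ 1 (mod 151)
R · y^e ≡ 59·1 = 59 ≡ 59 (mod 151)

59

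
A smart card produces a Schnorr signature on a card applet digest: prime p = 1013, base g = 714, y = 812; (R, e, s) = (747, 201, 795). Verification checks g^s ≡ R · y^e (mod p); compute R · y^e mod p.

812^201 mod 1013 = 492
R · y^e ≡ 747·492 = 367524 ≡ 818 (mod 1013)

818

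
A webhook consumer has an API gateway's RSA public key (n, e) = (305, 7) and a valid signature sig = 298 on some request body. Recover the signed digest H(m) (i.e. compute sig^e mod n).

sig^2 ≡ 298^2 = 88804 ≡ 49
sig^4 ≡ 49^2 = 2401 ≡ 266
7 = 4 + 2 + 1, so sig^7 ≡ 266·49·298 ≡ 262 (mod 305)

262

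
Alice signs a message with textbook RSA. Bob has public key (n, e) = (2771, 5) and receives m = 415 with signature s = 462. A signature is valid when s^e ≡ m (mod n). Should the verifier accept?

reject

s^5 mod 2771 = 1450
s^5 mod 2771 = 1450, but m = 415.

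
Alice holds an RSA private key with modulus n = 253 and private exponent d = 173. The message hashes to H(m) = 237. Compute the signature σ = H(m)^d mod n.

(H(m))^2 ≡ 237^2 = 56169 ≡ 3
(H(m))^4 ≡ 3^2 = 9
(H(m))^8 ≡ 9^2 = 81
(H(m))^16 ≡ 81^2 = 6561 ≡ 236
(H(m))^32 ≡ 236^2 = 55696 ≡ 36
(H(m))^64 ≡ 36^2 = 1296 ≡ 31
(H(m))^128 ≡ 31^2 = 961 ≡ 202
173 = 128 + 32 + 8 + 4 + 1, so (H(m))^173 ≡ 202·36·81·9·237 ≡ 172 (mod 253)

172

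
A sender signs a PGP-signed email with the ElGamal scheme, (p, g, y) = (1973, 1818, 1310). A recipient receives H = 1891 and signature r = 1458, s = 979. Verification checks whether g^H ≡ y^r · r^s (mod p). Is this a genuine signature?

forged

Left side g^H mod p:
1818^1891 mod 1973 = 782
Right side y^r · r^s mod p:
1310^1458 mod 1973 = 1255
1458^979 mod 1973 = 1419
1255·1419 = 1780845 ≡ 1199 (mod 1973)
782 ≠ 1199, so verification fails.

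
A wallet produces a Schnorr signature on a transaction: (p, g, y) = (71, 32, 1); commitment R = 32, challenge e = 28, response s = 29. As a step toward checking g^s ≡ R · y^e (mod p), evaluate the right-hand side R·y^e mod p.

Squares mod 71: 1^1≡1, 1^2≡1, 1^4≡1, 1^8≡1, 1^16≡1
28 = 16 + 8 + 4, so 1^28 ≡ 1·1·1 ≡ 1 (mod 71)
R · y^e ≡ 32·1 = 32 ≡ 32 (mod 71)

32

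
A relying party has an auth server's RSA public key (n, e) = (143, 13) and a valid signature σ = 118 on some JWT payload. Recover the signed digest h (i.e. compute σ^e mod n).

σ^13 mod 143 = 105

105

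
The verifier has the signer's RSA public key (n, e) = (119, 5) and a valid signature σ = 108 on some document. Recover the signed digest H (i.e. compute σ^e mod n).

75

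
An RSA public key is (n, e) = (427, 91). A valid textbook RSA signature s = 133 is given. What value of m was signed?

s^2 ≡ 133^2 = 17689 ≡ 182
s^4 ≡ 182^2 = 33124 ≡ 245
s^8 ≡ 245^2 = 60025 ≡ 245
s^16 ≡ 245^2 = 60025 ≡ 245
s^32 ≡ 245^2 = 60025 ≡ 245
s^64 ≡ 245^2 = 60025 ≡ 245
91 = 64 + 16 + 8 + 2 + 1, so s^91 ≡ 245·245·245·182·133 ≡ 294 (mod 427)

294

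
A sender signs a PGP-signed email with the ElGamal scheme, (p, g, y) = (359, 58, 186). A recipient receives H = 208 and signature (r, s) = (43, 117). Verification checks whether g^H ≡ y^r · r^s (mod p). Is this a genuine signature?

genuine

Left side g^H mod p:
58^208 mod 359 = 317
Right side y^r · r^s mod p:
186^43 mod 359 = 313
43^117 mod 359 = 157
313·157 = 49141 ≡ 317 (mod 359)
317 ≡ 317 (mod 359), so the signature is genuine.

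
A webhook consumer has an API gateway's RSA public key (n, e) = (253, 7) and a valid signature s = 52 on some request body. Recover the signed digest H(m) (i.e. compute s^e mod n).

s^2 ≡ 52^2 = 2704 ≡ 174
s^4 ≡ 174^2 = 30276 ≡ 169
7 = 4 + 2 + 1, so s^7 ≡ 169·174·52 ≡ 233 (mod 253)

233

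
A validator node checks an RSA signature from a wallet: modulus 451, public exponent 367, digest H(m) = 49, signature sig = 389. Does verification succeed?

sig^367 mod 451 = 49
sig^367 mod 451 = 49 matches H(m).

passes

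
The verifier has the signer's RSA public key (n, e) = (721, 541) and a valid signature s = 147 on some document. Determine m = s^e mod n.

Squares mod 721: s^1≡147, s^2≡700, s^4≡441, s^8≡532, s^16≡392, s^32≡91, s^64≡350, s^128≡651, s^256≡574, s^512≡700
541 = 512 + 16 + 8 + 4 + 1, so s^541 ≡ 700·392·532·441·147 ≡ 84 (mod 721)

84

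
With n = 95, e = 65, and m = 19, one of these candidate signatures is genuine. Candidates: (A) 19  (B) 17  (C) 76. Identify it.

Candidate A: Squares mod 95: 19^1≡19, 19^2≡76, 19^4≡76, 19^8≡76, 19^16≡76, 19^32≡76, 19^64≡76; 65 = 64 + 1, so 19^65 ≡ 76·19 ≡ 19 (mod 95)
  → matches m = 19
Candidate B: Squares mod 95: 17^1≡17, 17^2≡4, 17^4≡16, 17^8≡66, 17^16≡81, 17^32≡6, 17^64≡36; 65 = 64 + 1, so 17^65 ≡ 36·17 ≡ 42 (mod 95)
Candidate C: Squares mod 95: 76^1≡76, 76^2≡76, 76^4≡76, 76^8≡76, 76^16≡76, 76^32≡76, 76^64≡76; 65 = 64 + 1, so 76^65 ≡ 76·76 ≡ 76 (mod 95)

A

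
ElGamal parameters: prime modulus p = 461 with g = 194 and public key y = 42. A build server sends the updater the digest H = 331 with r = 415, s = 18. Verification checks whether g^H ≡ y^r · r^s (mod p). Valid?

Left side g^H mod p:
Squares mod 461: 194^1≡194, 194^2≡295, 194^4≡357, 194^8≡213, 194^16≡191, 194^32≡62, 194^64≡156, 194^128≡364, 194^256≡189
331 = 256 + 64 + 8 + 2 + 1, so 194^331 ≡ 189·156·213·295·194 ≡ 50 (mod 461)
Right side y^r · r^s mod p:
Squares mod 461: 42^1≡42, 42^2≡381, 42^4≡407, 42^8≡150, 42^16≡372, 42^32≡84, 42^64≡141, 42^128≡58, 42^256≡137
415 = 256 + 128 + 16 + 8 + 4 + 2 + 1, so 42^415 ≡ 137·58·372·150·407·381·42 ≡ 218 (mod 461)
Squares mod 461: 415^1≡415, 415^2≡272, 415^4≡224, 415^8≡388, 415^16≡258
18 = 16 + 2, so 415^18 ≡ 258·272 ≡ 104 (mod 461)
218·104 = 22672 ≡ 83 (mod 461)
50 ≠ 83, so verification fails.

no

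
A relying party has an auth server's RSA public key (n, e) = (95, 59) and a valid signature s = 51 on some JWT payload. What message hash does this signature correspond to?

s^59 mod 95 = 71

71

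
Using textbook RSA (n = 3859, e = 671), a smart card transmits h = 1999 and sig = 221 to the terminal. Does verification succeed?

sig^2 ≡ 221^2 = 48841 ≡ 2533
sig^4 ≡ 2533^2 = 6416089 ≡ 2431
sig^8 ≡ 2431^2 = 5909761 ≡ 1632
sig^16 ≡ 1632^2 = 2663424 ≡ 714
sig^32 ≡ 714^2 = 509796 ≡ 408
sig^64 ≡ 408^2 = 166464 ≡ 527
sig^128 ≡ 527^2 = 277729 ≡ 3740
sig^256 ≡ 3740^2 = 13987600 ≡ 2584
sig^512 ≡ 2584^2 = 6677056 ≡ 986
671 = 512 + 128 + 16 + 8 + 4 + 2 + 1, so sig^671 ≡ 986·3740·714·1632·2431·2533·221 ≡ 2159 (mod 3859)
2159 ≠ 1999, so verification fails.

fails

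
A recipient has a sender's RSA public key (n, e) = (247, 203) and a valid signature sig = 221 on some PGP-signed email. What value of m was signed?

65

sig^203 mod 247 = 65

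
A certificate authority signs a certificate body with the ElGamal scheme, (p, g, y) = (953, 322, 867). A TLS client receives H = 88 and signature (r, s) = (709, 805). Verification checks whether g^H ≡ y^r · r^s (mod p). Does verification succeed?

passes

Left side g^H mod p:
Squares mod 953: 322^1≡322, 322^2≡760, 322^4≡82, 322^8≡53, 322^16≡903, 322^32≡594, 322^64≡226
88 = 64 + 16 + 8, so 322^88 ≡ 226·903·53 ≡ 537 (mod 953)
Right side y^r · r^s mod p:
Squares mod 953: 867^1≡867, 867^2≡725, 867^4≡522, 867^8≡879, 867^16≡711, 867^32≡431, 867^64≡879, 867^128≡711, 867^256≡431, 867^512≡879
709 = 512 + 128 + 64 + 4 + 1, so 867^709 ≡ 879·711·879·522·867 ≡ 307 (mod 953)
Squares mod 953: 709^1≡709, 709^2≡450, 709^4≡464, 709^8≡871, 709^16≡53, 709^32≡903, 709^64≡594, 709^128≡226, 709^256≡567, 709^512≡328
805 = 512 + 256 + 32 + 4 + 1, so 709^805 ≡ 328·567·903·464·709 ≡ 39 (mod 953)
307·39 = 11973 ≡ 537 (mod 953)
537 ≡ 537 (mod 953), so the signature is genuine.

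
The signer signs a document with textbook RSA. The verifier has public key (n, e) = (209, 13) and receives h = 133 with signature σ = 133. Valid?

yes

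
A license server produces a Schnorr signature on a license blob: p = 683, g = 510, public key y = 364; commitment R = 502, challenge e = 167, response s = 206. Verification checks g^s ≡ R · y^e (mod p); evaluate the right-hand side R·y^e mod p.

260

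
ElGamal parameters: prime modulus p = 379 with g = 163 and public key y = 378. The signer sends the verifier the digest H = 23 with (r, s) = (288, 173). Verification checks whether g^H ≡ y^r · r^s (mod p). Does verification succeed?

passes

Left side g^H mod p:
163^2 = 26569 ≡ 39
163^4 ≡ 39^2 = 1521 ≡ 5
163^8 ≡ 5^2 = 25
163^16 ≡ 25^2 = 625 ≡ 246
23 = 16 + 4 + 2 + 1, so 163^23 ≡ 246·5·39·163 ≡ 340 (mod 379)
Right side y^r · r^s mod p:
378^2 = 142884 ≡ 1
378^4 ≡ 1^2 = 1
378^8 ≡ 1^2 = 1
378^16 ≡ 1^2 = 1
378^32 ≡ 1^2 = 1
378^64 ≡ 1^2 = 1
378^128 ≡ 1^2 = 1
378^256 ≡ 1^2 = 1
288 = 256 + 32, so 378^288 ≡ 1·1 ≡ 1 (mod 379)
288^2 = 82944 ≡ 322
288^4 ≡ 322^2 = 103684 ≡ 217
288^8 ≡ 217^2 = 47089 ≡ 93
288^16 ≡ 93^2 = 8649 ≡ 311
288^32 ≡ 311^2 = 96721 ≡ 76
288^64 ≡ 76^2 = 5776 ≡ 91
288^128 ≡ 91^2 = 8281 ≡ 322
173 = 128 + 32 + 8 + 4 + 1, so 288^173 ≡ 322·76·93·217·288 ≡ 340 (mod 379)
1·340 = 340 ≡ 340 (mod 379)
340 ≡ 340 (mod 379), so the signature is genuine.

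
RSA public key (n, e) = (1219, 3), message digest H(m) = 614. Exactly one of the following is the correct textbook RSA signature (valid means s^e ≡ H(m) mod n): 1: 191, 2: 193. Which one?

Candidate 1: 191^2 = 36481 ≡ 1130; 3 = 2 + 1, so 191^3 ≡ 1130·191 ≡ 67 (mod 1219)
Candidate 2: 193^2 = 37249 ≡ 679; 3 = 2 + 1, so 193^3 ≡ 679·193 ≡ 614 (mod 1219)
  → matches H(m) = 614

2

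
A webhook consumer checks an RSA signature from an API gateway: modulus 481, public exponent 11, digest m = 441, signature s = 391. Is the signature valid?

invalid

Squares mod 481: s^1≡391, s^2≡404, s^4≡157, s^8≡118
11 = 8 + 2 + 1, so s^11 ≡ 118·404·391 ≡ 40 (mod 481)
s^11 mod 481 = 40, but m = 441.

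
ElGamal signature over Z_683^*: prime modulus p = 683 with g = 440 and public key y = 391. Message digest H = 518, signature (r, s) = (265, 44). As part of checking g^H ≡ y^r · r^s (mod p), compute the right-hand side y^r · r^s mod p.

572

391^2 = 152881 ≡ 572
391^4 ≡ 572^2 = 327184 ≡ 27
391^8 ≡ 27^2 = 729 ≡ 46
391^16 ≡ 46^2 = 2116 ≡ 67
391^32 ≡ 67^2 = 4489 ≡ 391
391^64 ≡ 391^2 = 152881 ≡ 572
391^128 ≡ 572^2 = 327184 ≡ 27
391^256 ≡ 27^2 = 729 ≡ 46
265 = 256 + 8 + 1, so 391^265 ≡ 46·46·391 ≡ 243 (mod 683)
265^2 = 70225 ≡ 559
265^4 ≡ 559^2 = 312481 ≡ 350
265^8 ≡ 350^2 = 122500 ≡ 243
265^16 ≡ 243^2 = 59049 ≡ 311
265^32 ≡ 311^2 = 96721 ≡ 418
44 = 32 + 8 + 4, so 265^44 ≡ 418·243·350 ≡ 67 (mod 683)
y^r · r^s ≡ 243·67 = 16281 ≡ 572 (mod 683)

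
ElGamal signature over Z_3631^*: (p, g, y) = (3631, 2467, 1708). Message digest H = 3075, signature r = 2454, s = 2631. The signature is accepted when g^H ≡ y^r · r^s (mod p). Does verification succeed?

Left side g^H mod p:
2467^2 = 6086089 ≡ 533
2467^4 ≡ 533^2 = 284089 ≡ 871
2467^8 ≡ 871^2 = 758641 ≡ 3393
2467^16 ≡ 3393^2 = 11512449 ≡ 2179
2467^32 ≡ 2179^2 = 4748041 ≡ 2324
2467^64 ≡ 2324^2 = 5400976 ≡ 1679
2467^128 ≡ 1679^2 = 2819041 ≡ 1385
2467^256 ≡ 1385^2 = 1918225 ≡ 1057
2467^512 ≡ 1057^2 = 1117249 ≡ 2532
2467^1024 ≡ 2532^2 = 6411024 ≡ 2309
2467^2048 ≡ 2309^2 = 5331481 ≡ 1173
3075 = 2048 + 1024 + 2 + 1, so 2467^3075 ≡ 1173·2309·533·2467 ≡ 2806 (mod 3631)
Right side y^r · r^s mod p:
1708^2 = 2917264 ≡ 1571
1708^4 ≡ 1571^2 = 2468041 ≡ 2592
1708^8 ≡ 2592^2 = 6718464 ≡ 1114
1708^16 ≡ 1114^2 = 1240996 ≡ 2825
1708^32 ≡ 2825^2 = 7980625 ≡ 3318
1708^64 ≡ 3318^2 = 11009124 ≡ 3563
1708^128 ≡ 3563^2 = 12694969 ≡ 993
1708^256 ≡ 993^2 = 986049 ≡ 2048
1708^512 ≡ 2048^2 = 4194304 ≡ 499
1708^1024 ≡ 499^2 = 249001 ≡ 2093
1708^2048 ≡ 2093^2 = 4380649 ≡ 1663
2454 = 2048 + 256 + 128 + 16 + 4 + 2, so 1708^2454 ≡ 1663·2048·993·2825·2592·1571 ≡ 2093 (mod 3631)
2454^2 = 6022116 ≡ 1918
2454^4 ≡ 1918^2 = 3678724 ≡ 521
2454^8 ≡ 521^2 = 271441 ≡ 2747
2454^16 ≡ 2747^2 = 7546009 ≡ 791
2454^32 ≡ 791^2 = 625681 ≡ 1149
2454^64 ≡ 1149^2 = 1320201 ≡ 2148
2454^128 ≡ 2148^2 = 4613904 ≡ 2534
2454^256 ≡ 2534^2 = 6421156 ≡ 1548
2454^512 ≡ 1548^2 = 2396304 ≡ 3475
2454^1024 ≡ 3475^2 = 12075625 ≡ 2550
2454^2048 ≡ 2550^2 = 6502500 ≡ 3010
2631 = 2048 + 512 + 64 + 4 + 2 + 1, so 2454^2631 ≡ 3010·3475·2148·521·1918·2454 ≡ 2156 (mod 3631)
2093·2156 = 4512508 ≡ 2806 (mod 3631)
2806 ≡ 2806 (mod 3631), so the signature is genuine.

passes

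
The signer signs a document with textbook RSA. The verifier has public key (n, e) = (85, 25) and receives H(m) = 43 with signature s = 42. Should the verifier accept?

reject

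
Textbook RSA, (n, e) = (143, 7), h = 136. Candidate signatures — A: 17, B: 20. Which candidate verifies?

Candidate A: Squares mod 143: 17^1≡17, 17^2≡3, 17^4≡9; 7 = 4 + 2 + 1, so 17^7 ≡ 9·3·17 ≡ 30 (mod 143)
Candidate B: Squares mod 143: 20^1≡20, 20^2≡114, 20^4≡126; 7 = 4 + 2 + 1, so 20^7 ≡ 126·114·20 ≡ 136 (mod 143)
  → matches h = 136

B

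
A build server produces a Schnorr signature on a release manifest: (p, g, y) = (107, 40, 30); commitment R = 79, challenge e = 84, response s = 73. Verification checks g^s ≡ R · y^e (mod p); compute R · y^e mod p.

56

30^2 = 900 ≡ 44
30^4 ≡ 44^2 = 1936 ≡ 10
30^8 ≡ 10^2 = 100
30^16 ≡ 100^2 = 10000 ≡ 49
30^32 ≡ 49^2 = 2401 ≡ 47
30^64 ≡ 47^2 = 2209 ≡ 69
84 = 64 + 16 + 4, so 30^84 ≡ 69·49·10 ≡ 105 (mod 107)
R · y^e ≡ 79·105 = 8295 ≡ 56 (mod 107)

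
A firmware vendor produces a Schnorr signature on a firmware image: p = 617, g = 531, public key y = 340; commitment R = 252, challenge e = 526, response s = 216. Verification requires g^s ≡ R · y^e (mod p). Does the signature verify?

verifies

g^s mod p:
531^2 = 281961 ≡ 609
531^4 ≡ 609^2 = 370881 ≡ 64
531^8 ≡ 64^2 = 4096 ≡ 394
531^16 ≡ 394^2 = 155236 ≡ 369
531^32 ≡ 369^2 = 136161 ≡ 421
531^64 ≡ 421^2 = 177241 ≡ 162
531^128 ≡ 162^2 = 26244 ≡ 330
216 = 128 + 64 + 16 + 8, so 531^216 ≡ 330·162·369·394 ≡ 134 (mod 617)
R · y^e mod p:
340^2 = 115600 ≡ 221
340^4 ≡ 221^2 = 48841 ≡ 98
340^8 ≡ 98^2 = 9604 ≡ 349
340^16 ≡ 349^2 = 121801 ≡ 252
340^32 ≡ 252^2 = 63504 ≡ 570
340^64 ≡ 570^2 = 324900 ≡ 358
340^128 ≡ 358^2 = 128164 ≡ 445
340^256 ≡ 445^2 = 198025 ≡ 585
340^512 ≡ 585^2 = 342225 ≡ 407
526 = 512 + 8 + 4 + 2, so 340^526 ≡ 407·349·98·221 ≡ 358 (mod 617)
252·358 = 90216 ≡ 134 (mod 617)
134 ≡ 134 (mod 617); signature holds.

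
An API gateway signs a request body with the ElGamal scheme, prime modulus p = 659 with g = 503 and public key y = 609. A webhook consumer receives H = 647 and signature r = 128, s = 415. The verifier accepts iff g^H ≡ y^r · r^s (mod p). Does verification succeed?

fails

Left side g^H mod p:
Squares mod 659: 503^1≡503, 503^2≡612, 503^4≡232, 503^8≡445, 503^16≡325, 503^32≡185, 503^64≡616, 503^128≡531, 503^256≡568, 503^512≡373
647 = 512 + 128 + 4 + 2 + 1, so 503^647 ≡ 373·531·232·612·503 ≡ 574 (mod 659)
Right side y^r · r^s mod p:
Squares mod 659: 609^1≡609, 609^2≡523, 609^4≡44, 609^8≡618, 609^16≡363, 609^32≡628, 609^64≡302, 609^128≡262
609^128 ≡ 262 (mod 659)
Squares mod 659: 128^1≡128, 128^2≡568, 128^4≡373, 128^8≡80, 128^16≡469, 128^32≡514, 128^64≡596, 128^128≡15, 128^256≡225
415 = 256 + 128 + 16 + 8 + 4 + 2 + 1, so 128^415 ≡ 225·15·469·80·373·568·128 ≡ 486 (mod 659)
262·486 = 127332 ≡ 145 (mod 659)
574 ≠ 145, so verification fails.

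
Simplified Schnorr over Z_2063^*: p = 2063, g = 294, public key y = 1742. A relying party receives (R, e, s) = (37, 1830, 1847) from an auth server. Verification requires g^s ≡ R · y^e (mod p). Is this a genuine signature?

g^s mod p:
294^2 = 86436 ≡ 1853
294^4 ≡ 1853^2 = 3433609 ≡ 777
294^8 ≡ 777^2 = 603729 ≡ 1333
294^16 ≡ 1333^2 = 1776889 ≡ 646
294^32 ≡ 646^2 = 417316 ≡ 590
294^64 ≡ 590^2 = 348100 ≡ 1516
294^128 ≡ 1516^2 = 2298256 ≡ 74
294^256 ≡ 74^2 = 5476 ≡ 1350
294^512 ≡ 1350^2 = 1822500 ≡ 871
294^1024 ≡ 871^2 = 758641 ≡ 1520
1847 = 1024 + 512 + 256 + 32 + 16 + 4 + 2 + 1, so 294^1847 ≡ 1520·871·1350·590·646·777·1853·294 ≡ 2018 (mod 2063)
R · y^e mod p:
1742^2 = 3034564 ≡ 1954
1742^4 ≡ 1954^2 = 3818116 ≡ 1566
1742^8 ≡ 1566^2 = 2452356 ≡ 1512
1742^16 ≡ 1512^2 = 2286144 ≡ 340
1742^32 ≡ 340^2 = 115600 ≡ 72
1742^64 ≡ 72^2 = 5184 ≡ 1058
1742^128 ≡ 1058^2 = 1119364 ≡ 1218
1742^256 ≡ 1218^2 = 1483524 ≡ 227
1742^512 ≡ 227^2 = 51529 ≡ 2017
1742^1024 ≡ 2017^2 = 4068289 ≡ 53
1830 = 1024 + 512 + 256 + 32 + 4 + 2, so 1742^1830 ≡ 53·2017·227·72·1566·1954 ≡ 1783 (mod 2063)
37·1783 = 65971 ≡ 2018 (mod 2063)
2018 ≡ 2018 (mod 2063); signature holds.

genuine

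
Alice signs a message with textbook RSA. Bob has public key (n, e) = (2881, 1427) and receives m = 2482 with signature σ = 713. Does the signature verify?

σ^2 ≡ 713^2 = 508369 ≡ 1313
σ^4 ≡ 1313^2 = 1723969 ≡ 1131
σ^8 ≡ 1131^2 = 1279161 ≡ 2878
σ^16 ≡ 2878^2 = 8282884 ≡ 9
σ^32 ≡ 9^2 = 81
σ^64 ≡ 81^2 = 6561 ≡ 799
σ^128 ≡ 799^2 = 638401 ≡ 1700
σ^256 ≡ 1700^2 = 2890000 ≡ 357
σ^512 ≡ 357^2 = 127449 ≡ 685
σ^1024 ≡ 685^2 = 469225 ≡ 2503
1427 = 1024 + 256 + 128 + 16 + 2 + 1, so σ^1427 ≡ 2503·357·1700·9·1313·713 ≡ 2482 (mod 2881)
Since 2482 equals the digest 2482, verification succeeds.

verifies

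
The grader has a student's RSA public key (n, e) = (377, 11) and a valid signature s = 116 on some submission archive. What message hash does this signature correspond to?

Squares mod 377: s^1≡116, s^2≡261, s^4≡261, s^8≡261
11 = 8 + 2 + 1, so s^11 ≡ 261·261·116 ≡ 116 (mod 377)

116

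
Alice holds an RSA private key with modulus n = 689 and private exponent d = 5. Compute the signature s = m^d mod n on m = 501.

Squares mod 689: m^1≡501, m^2≡205, m^4≡685
5 = 4 + 1, so m^5 ≡ 685·501 ≡ 63 (mod 689)

63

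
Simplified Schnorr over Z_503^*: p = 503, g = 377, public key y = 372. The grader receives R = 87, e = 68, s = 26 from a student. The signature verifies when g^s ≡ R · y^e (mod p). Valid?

no

g^s mod p:
377^2 = 142129 ≡ 283
377^4 ≡ 283^2 = 80089 ≡ 112
377^8 ≡ 112^2 = 12544 ≡ 472
377^16 ≡ 472^2 = 222784 ≡ 458
26 = 16 + 8 + 2, so 377^26 ≡ 458·472·283 ≡ 433 (mod 503)
R · y^e mod p:
372^2 = 138384 ≡ 59
372^4 ≡ 59^2 = 3481 ≡ 463
372^8 ≡ 463^2 = 214369 ≡ 91
372^16 ≡ 91^2 = 8281 ≡ 233
372^32 ≡ 233^2 = 54289 ≡ 468
372^64 ≡ 468^2 = 219024 ≡ 219
68 = 64 + 4, so 372^68 ≡ 219·463 ≡ 294 (mod 503)
87·294 = 25578 ≡ 428 (mod 503)
433 ≠ 428; the check fails.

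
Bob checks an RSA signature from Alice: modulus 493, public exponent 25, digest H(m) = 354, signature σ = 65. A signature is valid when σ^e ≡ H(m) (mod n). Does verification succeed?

σ^2 ≡ 65^2 = 4225 ≡ 281
σ^4 ≡ 281^2 = 78961 ≡ 81
σ^8 ≡ 81^2 = 6561 ≡ 152
σ^16 ≡ 152^2 = 23104 ≡ 426
25 = 16 + 8 + 1, so σ^25 ≡ 426·152·65 ≡ 139 (mod 493)
139 ≠ 354, so verification fails.

fails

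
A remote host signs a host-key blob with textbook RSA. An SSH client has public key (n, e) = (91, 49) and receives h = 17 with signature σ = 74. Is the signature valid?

Squares mod 91: σ^1≡74, σ^2≡16, σ^4≡74, σ^8≡16, σ^16≡74, σ^32≡16
49 = 32 + 16 + 1, so σ^49 ≡ 16·74·74 ≡ 74 (mod 91)
σ^49 mod 91 = 74, but h = 17.

invalid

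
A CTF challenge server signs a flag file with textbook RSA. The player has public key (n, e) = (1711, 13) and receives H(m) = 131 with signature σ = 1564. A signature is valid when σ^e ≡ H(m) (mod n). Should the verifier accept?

accept

Squares mod 1711: σ^1≡1564, σ^2≡1077, σ^4≡1582, σ^8≡1242
13 = 8 + 4 + 1, so σ^13 ≡ 1242·1582·1564 ≡ 131 (mod 1711)
131 = H(m), so the signature checks out.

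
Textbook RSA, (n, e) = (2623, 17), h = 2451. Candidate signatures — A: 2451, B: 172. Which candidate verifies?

Candidate A: Squares mod 2623: 2451^1≡2451, 2451^2≡731, 2451^4≡1892, 2451^8≡1892, 2451^16≡1892; 17 = 16 + 1, so 2451^17 ≡ 1892·2451 ≡ 2451 (mod 2623)
  → matches h = 2451
Candidate B: Squares mod 2623: 172^1≡172, 172^2≡731, 172^4≡1892, 172^8≡1892, 172^16≡1892; 17 = 16 + 1, so 172^17 ≡ 1892·172 ≡ 172 (mod 2623)

A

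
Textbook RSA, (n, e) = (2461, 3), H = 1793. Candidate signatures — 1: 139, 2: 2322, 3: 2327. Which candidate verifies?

2

Candidate 1: 139^3 mod 2461 = 668
Candidate 2: 2322^3 mod 2461 = 1793
  → matches H = 1793
Candidate 3: 2327^3 mod 2461 = 754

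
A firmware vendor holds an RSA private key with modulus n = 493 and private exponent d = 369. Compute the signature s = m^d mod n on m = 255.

170

m^2 ≡ 255^2 = 65025 ≡ 442
m^4 ≡ 442^2 = 195364 ≡ 136
m^8 ≡ 136^2 = 18496 ≡ 255
m^16 ≡ 255^2 = 65025 ≡ 442
m^32 ≡ 442^2 = 195364 ≡ 136
m^64 ≡ 136^2 = 18496 ≡ 255
m^128 ≡ 255^2 = 65025 ≡ 442
m^256 ≡ 442^2 = 195364 ≡ 136
369 = 256 + 64 + 32 + 16 + 1, so m^369 ≡ 136·255·136·442·255 ≡ 170 (mod 493)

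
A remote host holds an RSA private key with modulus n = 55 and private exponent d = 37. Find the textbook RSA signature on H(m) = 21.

21

Squares mod 55: (H(m))^1≡21, (H(m))^2≡1, (H(m))^4≡1, (H(m))^8≡1, (H(m))^16≡1, (H(m))^32≡1
37 = 32 + 4 + 1, so (H(m))^37 ≡ 1·1·21 ≡ 21 (mod 55)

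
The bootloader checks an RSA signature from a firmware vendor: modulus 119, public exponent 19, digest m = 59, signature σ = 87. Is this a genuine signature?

σ^2 ≡ 87^2 = 7569 ≡ 72
σ^4 ≡ 72^2 = 5184 ≡ 67
σ^8 ≡ 67^2 = 4489 ≡ 86
σ^16 ≡ 86^2 = 7396 ≡ 18
19 = 16 + 2 + 1, so σ^19 ≡ 18·72·87 ≡ 59 (mod 119)
Since 59 equals the digest 59, verification succeeds.

genuine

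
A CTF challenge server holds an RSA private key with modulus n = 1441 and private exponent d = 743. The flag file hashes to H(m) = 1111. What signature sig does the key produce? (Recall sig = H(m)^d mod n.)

825

(H(m))^2 ≡ 1111^2 = 1234321 ≡ 825
(H(m))^4 ≡ 825^2 = 680625 ≡ 473
(H(m))^8 ≡ 473^2 = 223729 ≡ 374
(H(m))^16 ≡ 374^2 = 139876 ≡ 99
(H(m))^32 ≡ 99^2 = 9801 ≡ 1155
(H(m))^64 ≡ 1155^2 = 1334025 ≡ 1100
(H(m))^128 ≡ 1100^2 = 1210000 ≡ 1001
(H(m))^256 ≡ 1001^2 = 1002001 ≡ 506
(H(m))^512 ≡ 506^2 = 256036 ≡ 979
743 = 512 + 128 + 64 + 32 + 4 + 2 + 1, so (H(m))^743 ≡ 979·1001·1100·1155·473·825·1111 ≡ 825 (mod 1441)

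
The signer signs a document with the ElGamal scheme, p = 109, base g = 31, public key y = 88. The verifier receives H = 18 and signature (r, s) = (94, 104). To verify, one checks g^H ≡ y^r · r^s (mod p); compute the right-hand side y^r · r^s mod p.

88^2 = 7744 ≡ 5
88^4 ≡ 5^2 = 25
88^8 ≡ 25^2 = 625 ≡ 80
88^16 ≡ 80^2 = 6400 ≡ 78
88^32 ≡ 78^2 = 6084 ≡ 89
88^64 ≡ 89^2 = 7921 ≡ 73
94 = 64 + 16 + 8 + 4 + 2, so 88^94 ≡ 73·78·80·25·5 ≡ 35 (mod 109)
94^2 = 8836 ≡ 7
94^4 ≡ 7^2 = 49
94^8 ≡ 49^2 = 2401 ≡ 3
94^16 ≡ 3^2 = 9
94^32 ≡ 9^2 = 81
94^64 ≡ 81^2 = 6561 ≡ 21
104 = 64 + 32 + 8, so 94^104 ≡ 21·81·3 ≡ 89 (mod 109)
y^r · r^s ≡ 35·89 = 3115 ≡ 63 (mod 109)

63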